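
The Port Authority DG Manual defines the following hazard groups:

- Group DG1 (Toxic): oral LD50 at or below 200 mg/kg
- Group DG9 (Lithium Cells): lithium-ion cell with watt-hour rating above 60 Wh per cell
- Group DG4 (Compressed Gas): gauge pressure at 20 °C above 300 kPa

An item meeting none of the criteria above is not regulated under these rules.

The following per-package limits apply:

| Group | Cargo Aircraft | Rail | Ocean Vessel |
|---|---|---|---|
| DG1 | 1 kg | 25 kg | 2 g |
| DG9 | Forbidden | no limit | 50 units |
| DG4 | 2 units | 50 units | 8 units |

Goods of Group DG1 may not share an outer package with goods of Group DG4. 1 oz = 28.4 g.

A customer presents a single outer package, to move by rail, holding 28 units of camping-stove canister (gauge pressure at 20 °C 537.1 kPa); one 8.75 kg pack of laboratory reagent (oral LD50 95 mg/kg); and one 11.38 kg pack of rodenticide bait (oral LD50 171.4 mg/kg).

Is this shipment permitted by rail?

The camping-stove canister has gauge pressure at 20 °C 537.1 kPa, which is > 300 kPa, so it is Group DG4 (Compressed Gas).
Laboratory reagent: oral LD50 95 mg/kg ≤ 200 mg/kg → Group DG1 (Toxic).
Rodenticide bait: oral LD50 171.4 mg/kg ≤ 200 mg/kg → Group DG1 (Toxic).
Total Group DG1: 8.75 kg + 11.38 kg = 20.13 kg.
20.13 kg is within the rail limit of 25 kg for Group DG1.
Group DG4 quantity: 28 units.
That is within the Group DG4 rail limit of 50 units.
Group DG1 and Group DG4 may not share an outer package.

No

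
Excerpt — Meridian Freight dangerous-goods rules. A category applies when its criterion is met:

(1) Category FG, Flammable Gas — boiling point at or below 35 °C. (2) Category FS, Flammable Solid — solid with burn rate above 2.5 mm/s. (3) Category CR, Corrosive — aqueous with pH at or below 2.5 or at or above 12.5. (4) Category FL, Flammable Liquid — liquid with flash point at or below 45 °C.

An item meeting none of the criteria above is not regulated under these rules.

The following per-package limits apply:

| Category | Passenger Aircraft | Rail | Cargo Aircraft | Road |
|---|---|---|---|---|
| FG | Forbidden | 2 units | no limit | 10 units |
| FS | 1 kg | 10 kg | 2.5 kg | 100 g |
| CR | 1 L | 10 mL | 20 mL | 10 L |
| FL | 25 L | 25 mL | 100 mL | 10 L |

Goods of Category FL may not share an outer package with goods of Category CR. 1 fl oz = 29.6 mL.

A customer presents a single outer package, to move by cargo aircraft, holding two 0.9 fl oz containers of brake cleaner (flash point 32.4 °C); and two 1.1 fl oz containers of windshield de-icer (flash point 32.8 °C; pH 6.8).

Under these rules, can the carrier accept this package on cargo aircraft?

No

With flash point 32.4 °C (≤ 45 °C), the brake cleaner falls in Category FL.
With flash point 32.8 °C (≤ 45 °C), the windshield de-icer falls in Category FL.
Category FL net quantity: (two 0.9 fl oz containers = 53.28 mL) + (two 1.1 fl oz containers = 65.12 mL) = 118.4 mL.
118.4 mL exceeds the cargo aircraft limit of 100 mL for Category FL.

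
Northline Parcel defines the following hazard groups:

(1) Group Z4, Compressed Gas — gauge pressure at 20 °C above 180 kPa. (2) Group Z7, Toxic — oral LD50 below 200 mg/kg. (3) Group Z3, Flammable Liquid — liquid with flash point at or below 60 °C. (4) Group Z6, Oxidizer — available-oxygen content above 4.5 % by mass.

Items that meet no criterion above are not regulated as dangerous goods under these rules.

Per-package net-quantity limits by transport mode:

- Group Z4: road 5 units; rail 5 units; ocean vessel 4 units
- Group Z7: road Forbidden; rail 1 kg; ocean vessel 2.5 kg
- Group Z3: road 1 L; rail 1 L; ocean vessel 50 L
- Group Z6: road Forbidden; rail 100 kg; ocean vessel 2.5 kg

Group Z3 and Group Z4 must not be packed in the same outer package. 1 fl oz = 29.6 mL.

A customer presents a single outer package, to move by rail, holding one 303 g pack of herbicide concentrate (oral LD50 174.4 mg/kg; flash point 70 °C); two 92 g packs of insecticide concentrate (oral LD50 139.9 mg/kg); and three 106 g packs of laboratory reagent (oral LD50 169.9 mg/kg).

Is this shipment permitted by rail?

Yes

Oral LD50 174.4 mg/kg meets the Group Z7 criterion (Toxic), so the herbicide concentrate is Group Z7.
The insecticide concentrate has oral LD50 139.9 mg/kg, which is < 200 mg/kg, so it is Group Z7 (Toxic).
Laboratory reagent: oral LD50 169.9 mg/kg < 200 mg/kg → Group Z7 (Toxic).
Total Group Z7: 303 g + (two 92 g packs = 184 g) + (three 106 g packs = 318 g) = 805 g.
805 g is within the rail limit of 1 kg for Group Z7.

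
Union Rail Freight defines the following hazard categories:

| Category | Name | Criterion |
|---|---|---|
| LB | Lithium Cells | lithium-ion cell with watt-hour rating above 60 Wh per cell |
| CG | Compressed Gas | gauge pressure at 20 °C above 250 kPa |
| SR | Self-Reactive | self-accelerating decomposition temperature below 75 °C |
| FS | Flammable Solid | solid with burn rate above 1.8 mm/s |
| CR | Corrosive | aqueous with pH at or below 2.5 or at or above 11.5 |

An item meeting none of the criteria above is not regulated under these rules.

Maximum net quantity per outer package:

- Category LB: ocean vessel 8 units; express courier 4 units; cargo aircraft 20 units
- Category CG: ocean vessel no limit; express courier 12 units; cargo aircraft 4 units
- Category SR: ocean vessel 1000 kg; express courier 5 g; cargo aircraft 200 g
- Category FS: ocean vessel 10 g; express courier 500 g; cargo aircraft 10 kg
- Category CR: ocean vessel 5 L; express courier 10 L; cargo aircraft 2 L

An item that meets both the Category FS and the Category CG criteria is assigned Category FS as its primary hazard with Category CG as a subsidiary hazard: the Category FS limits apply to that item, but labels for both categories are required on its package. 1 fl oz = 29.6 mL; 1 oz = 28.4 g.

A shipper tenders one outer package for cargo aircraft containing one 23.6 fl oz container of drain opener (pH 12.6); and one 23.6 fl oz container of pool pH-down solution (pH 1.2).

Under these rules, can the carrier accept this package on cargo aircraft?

Yes

With pH 12.6 (≥ 11.5), the drain opener falls in Category CR.
With pH 1.2 (≤ 2.5), the pool pH-down solution falls in Category CR.
Total Category CR: (one 23.6 fl oz container = 698.56 mL) + (one 23.6 fl oz container = 698.56 mL) = 1397.12 mL.
1397.12 mL is within the cargo aircraft limit of 2 L for Category CR.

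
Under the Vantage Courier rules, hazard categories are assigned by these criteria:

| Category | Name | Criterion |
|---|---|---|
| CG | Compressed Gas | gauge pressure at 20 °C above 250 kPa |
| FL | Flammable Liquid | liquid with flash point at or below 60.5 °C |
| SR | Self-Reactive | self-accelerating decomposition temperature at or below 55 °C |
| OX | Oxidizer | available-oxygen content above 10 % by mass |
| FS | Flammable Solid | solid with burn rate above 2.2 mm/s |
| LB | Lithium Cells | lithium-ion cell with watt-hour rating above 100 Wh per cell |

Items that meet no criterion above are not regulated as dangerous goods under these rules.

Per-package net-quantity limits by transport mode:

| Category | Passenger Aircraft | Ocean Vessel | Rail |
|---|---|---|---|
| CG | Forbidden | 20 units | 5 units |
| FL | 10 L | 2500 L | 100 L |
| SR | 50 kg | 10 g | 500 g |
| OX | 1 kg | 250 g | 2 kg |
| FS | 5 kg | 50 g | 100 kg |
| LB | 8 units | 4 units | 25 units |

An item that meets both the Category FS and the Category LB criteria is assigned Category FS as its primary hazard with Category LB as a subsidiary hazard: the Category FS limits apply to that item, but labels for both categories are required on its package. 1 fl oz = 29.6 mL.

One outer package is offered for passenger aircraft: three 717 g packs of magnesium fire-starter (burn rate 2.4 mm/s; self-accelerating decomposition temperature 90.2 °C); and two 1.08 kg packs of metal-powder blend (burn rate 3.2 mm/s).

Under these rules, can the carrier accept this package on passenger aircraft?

With burn rate 2.4 mm/s (> 2.2 mm/s), the magnesium fire-starter falls in Category FS.
Burn rate 3.2 mm/s meets the Category FS criterion (Flammable Solid), so the metal-powder blend is Category FS.
Total Category FS: (three 717 g packs = 2.151 kg) + (two 1.08 kg packs = 2.16 kg) = 4.311 kg.
That is within the Category FS passenger aircraft limit of 5 kg.

Yes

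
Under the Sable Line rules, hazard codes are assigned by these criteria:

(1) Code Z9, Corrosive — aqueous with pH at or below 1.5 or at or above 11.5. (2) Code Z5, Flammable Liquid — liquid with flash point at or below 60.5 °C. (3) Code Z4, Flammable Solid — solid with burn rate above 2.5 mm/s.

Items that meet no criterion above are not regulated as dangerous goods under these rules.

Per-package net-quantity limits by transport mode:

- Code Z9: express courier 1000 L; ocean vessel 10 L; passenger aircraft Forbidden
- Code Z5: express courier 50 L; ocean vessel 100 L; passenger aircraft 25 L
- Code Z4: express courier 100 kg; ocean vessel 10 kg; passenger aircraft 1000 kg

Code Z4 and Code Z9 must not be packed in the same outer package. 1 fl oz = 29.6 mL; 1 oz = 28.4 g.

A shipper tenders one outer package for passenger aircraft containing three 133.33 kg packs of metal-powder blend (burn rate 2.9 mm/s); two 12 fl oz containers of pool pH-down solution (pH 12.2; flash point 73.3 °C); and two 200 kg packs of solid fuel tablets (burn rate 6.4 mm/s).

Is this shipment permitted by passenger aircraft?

Burn rate 2.9 mm/s meets the Code Z4 criterion (Flammable Solid), so the metal-powder blend is Code Z4.
pH 12.2 meets the Code Z9 criterion (Corrosive), so the pool pH-down solution is Code Z9.
Burn rate 6.4 mm/s meets the Code Z4 criterion (Flammable Solid), so the solid fuel tablets are Code Z4.
Total Code Z4: (three 133.33 kg packs = 399.99 kg) + (two 200 kg packs = 400 kg) = 799.99 kg.
799.99 kg is within the passenger aircraft limit of 1000 kg for Code Z4.
Code Z9 quantity: two 12 fl oz containers = 710.4 mL.
Code Z9 is Forbidden by passenger aircraft.
Code Z4 and Code Z9 may not share an outer package.

No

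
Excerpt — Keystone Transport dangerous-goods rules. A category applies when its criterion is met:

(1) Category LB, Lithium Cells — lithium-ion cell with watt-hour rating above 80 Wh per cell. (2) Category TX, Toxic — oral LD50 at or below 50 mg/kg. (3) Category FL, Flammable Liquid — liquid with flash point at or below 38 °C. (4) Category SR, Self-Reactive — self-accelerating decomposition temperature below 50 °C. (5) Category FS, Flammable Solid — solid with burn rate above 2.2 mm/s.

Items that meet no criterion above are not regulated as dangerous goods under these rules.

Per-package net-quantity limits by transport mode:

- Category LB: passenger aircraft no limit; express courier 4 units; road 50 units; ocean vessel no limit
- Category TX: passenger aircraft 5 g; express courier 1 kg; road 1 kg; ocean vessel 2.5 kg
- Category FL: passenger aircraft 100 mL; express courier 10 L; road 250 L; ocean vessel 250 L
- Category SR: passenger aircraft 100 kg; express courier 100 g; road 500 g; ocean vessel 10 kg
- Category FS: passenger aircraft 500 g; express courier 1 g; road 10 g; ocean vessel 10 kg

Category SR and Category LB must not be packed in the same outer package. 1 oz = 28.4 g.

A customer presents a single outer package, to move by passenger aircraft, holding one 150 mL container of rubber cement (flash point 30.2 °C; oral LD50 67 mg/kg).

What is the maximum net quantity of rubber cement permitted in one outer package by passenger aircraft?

100 mL

The rubber cement has flash point 30.2 °C, which is ≤ 38 °C, so it is Category FL (Flammable Liquid).
The passenger aircraft limit for Category FL is 100 mL.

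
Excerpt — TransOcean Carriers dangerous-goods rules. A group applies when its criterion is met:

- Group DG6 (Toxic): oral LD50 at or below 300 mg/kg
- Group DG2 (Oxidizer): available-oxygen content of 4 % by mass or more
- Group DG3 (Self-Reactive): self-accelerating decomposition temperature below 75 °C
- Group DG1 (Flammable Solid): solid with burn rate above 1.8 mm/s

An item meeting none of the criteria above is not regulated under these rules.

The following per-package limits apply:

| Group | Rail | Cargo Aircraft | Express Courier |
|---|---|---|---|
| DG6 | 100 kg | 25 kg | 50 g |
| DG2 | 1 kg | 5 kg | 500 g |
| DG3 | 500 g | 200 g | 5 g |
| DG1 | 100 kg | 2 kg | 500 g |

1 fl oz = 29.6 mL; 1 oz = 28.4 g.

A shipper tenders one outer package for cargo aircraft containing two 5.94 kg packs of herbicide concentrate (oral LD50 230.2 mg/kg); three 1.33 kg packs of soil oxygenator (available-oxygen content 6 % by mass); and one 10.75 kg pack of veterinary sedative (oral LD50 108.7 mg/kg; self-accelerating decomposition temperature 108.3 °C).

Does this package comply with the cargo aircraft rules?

Yes

Oral LD50 230.2 mg/kg meets the Group DG6 criterion (Toxic), so the herbicide concentrate is Group DG6.
With available-oxygen content 6 % by mass (≥ 4 % by mass), the soil oxygenator falls in Group DG2.
The veterinary sedative has oral LD50 108.7 mg/kg, which is ≤ 300 mg/kg, so it is Group DG6 (Toxic).
Group DG6 net quantity: (two 5.94 kg packs = 11.88 kg) + 10.75 kg = 22.63 kg.
22.63 kg is within the cargo aircraft limit of 25 kg for Group DG6.
Group DG2 quantity: three 1.33 kg packs = 3.99 kg.
3.99 kg is within the cargo aircraft limit of 5 kg for Group DG2.
Every hazard group is within its cargo aircraft limit and no segregation rule is violated.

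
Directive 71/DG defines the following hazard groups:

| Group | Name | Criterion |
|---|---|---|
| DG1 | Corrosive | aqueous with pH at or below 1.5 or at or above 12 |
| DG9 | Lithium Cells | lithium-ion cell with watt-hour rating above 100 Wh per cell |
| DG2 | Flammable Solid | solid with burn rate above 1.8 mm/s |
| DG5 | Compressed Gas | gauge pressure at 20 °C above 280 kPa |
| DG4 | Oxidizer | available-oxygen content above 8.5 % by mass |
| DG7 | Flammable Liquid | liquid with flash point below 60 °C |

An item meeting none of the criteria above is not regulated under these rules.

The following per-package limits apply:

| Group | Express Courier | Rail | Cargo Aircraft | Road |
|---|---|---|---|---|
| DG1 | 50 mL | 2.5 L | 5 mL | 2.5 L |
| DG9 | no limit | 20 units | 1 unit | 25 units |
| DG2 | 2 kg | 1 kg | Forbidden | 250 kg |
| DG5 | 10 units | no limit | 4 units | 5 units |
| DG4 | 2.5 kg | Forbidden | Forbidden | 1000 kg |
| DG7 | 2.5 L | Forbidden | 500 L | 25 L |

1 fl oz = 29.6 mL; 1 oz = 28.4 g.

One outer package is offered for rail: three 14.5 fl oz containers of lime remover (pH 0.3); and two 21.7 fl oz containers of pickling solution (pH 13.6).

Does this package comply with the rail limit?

With pH 0.3 (≤ 1.5), the lime remover falls in Group DG1.
With pH 13.6 (≥ 12), the pickling solution falls in Group DG1.
Group DG1 net quantity: (three 14.5 fl oz containers = 1287.6 mL) + (two 21.7 fl oz containers = 1284.64 mL) = 2572.24 mL.
2572.24 mL exceeds the rail limit of 2.5 L for Group DG1.

No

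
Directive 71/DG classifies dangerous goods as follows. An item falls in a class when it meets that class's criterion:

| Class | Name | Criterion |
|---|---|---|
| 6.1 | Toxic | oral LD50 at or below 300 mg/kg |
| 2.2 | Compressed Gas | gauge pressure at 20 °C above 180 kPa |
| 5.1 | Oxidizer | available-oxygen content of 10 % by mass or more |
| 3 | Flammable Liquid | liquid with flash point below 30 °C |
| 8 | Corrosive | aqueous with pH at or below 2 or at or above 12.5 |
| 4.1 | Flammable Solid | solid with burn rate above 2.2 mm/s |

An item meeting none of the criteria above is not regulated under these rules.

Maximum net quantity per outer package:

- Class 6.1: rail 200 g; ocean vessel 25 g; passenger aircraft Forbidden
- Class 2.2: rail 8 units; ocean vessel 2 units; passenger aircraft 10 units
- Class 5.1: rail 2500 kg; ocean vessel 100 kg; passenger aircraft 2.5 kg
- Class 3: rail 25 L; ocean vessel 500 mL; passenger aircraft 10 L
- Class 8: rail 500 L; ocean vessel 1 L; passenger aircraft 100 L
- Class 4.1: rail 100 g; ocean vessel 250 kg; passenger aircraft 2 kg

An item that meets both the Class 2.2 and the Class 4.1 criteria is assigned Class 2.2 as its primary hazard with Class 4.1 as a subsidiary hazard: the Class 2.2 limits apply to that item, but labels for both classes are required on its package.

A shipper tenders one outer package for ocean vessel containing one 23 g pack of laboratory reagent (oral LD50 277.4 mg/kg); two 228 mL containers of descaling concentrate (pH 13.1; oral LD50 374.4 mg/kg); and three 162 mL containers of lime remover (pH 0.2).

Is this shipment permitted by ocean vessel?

Yes

Laboratory reagent: oral LD50 277.4 mg/kg ≤ 300 mg/kg → Class 6.1 (Toxic).
pH 13.1 meets the Class 8 criterion (Corrosive), so the descaling concentrate is Class 8.
With pH 0.2 (≤ 2), the lime remover falls in Class 8.
Total Class 8: (two 228 mL containers = 456 mL) + (three 162 mL containers = 486 mL) = 942 mL.
942 mL is within the ocean vessel limit of 1 L for Class 8.
Class 6.1 quantity: 23 g.
23 g ≤ 25 g (ocean vessel limit, Class 6.1) — within limit.
Every hazard class is within its ocean vessel limit and no segregation rule is violated.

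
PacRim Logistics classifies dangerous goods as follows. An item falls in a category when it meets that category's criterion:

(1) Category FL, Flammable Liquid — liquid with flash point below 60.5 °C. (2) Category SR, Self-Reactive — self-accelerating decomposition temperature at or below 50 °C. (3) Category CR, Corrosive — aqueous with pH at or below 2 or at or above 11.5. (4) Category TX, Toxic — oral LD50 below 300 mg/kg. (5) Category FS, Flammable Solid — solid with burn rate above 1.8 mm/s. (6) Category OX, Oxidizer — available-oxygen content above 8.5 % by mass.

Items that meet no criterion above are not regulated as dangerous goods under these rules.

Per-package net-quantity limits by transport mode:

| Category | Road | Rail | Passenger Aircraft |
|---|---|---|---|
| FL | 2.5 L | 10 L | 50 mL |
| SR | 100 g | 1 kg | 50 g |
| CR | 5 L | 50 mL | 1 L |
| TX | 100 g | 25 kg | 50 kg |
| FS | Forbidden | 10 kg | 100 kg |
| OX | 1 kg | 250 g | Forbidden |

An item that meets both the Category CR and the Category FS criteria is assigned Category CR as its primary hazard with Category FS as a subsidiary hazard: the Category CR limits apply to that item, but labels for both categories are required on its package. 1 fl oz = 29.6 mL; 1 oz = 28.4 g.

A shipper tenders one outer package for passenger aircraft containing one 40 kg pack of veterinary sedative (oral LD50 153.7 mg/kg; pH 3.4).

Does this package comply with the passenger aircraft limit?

Yes

Veterinary sedative: oral LD50 153.7 mg/kg < 300 mg/kg → Category TX (Toxic).
Category TX quantity: 40 kg.
That is within the Category TX passenger aircraft limit of 50 kg.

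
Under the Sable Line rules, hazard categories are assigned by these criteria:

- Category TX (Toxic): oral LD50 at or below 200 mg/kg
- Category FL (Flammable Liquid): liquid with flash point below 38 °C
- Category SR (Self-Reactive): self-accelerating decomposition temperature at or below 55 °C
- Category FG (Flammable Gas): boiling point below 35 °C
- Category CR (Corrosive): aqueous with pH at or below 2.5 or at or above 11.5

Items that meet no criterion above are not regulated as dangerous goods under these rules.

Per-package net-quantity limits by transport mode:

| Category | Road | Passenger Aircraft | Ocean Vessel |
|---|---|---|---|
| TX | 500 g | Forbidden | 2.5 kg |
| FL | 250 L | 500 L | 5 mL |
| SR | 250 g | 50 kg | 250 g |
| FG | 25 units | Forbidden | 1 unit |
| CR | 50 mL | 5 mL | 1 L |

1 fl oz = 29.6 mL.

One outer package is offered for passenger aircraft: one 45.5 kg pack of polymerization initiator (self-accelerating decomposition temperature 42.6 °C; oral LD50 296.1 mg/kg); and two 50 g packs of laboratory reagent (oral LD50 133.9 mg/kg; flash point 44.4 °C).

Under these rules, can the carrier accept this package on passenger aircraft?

No

The polymerization initiator has self-accelerating decomposition temperature 42.6 °C, which is ≤ 55 °C, so it is Category SR (Self-Reactive).
The laboratory reagent has oral LD50 133.9 mg/kg, which is ≤ 200 mg/kg, so it is Category TX (Toxic).
Category TX quantity: two 50 g packs = 100 g.
By passenger aircraft, Category TX is Forbidden regardless of quantity.
Category SR quantity: 45.5 kg.
45.5 kg ≤ 50 kg (passenger aircraft limit, Category SR) — within limit.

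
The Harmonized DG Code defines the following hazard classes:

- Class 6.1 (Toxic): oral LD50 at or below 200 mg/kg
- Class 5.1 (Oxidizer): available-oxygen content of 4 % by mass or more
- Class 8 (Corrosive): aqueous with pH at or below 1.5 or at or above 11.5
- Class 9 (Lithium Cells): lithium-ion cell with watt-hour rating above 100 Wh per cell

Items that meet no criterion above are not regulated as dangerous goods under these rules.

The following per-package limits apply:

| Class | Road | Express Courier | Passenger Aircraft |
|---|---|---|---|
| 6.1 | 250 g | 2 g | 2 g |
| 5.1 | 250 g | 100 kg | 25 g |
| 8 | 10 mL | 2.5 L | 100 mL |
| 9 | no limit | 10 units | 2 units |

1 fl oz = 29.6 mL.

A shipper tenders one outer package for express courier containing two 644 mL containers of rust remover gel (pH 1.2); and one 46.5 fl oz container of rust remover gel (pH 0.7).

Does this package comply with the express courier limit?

Rust remover gel: pH 1.2 ≤ 1.5 → Class 8 (Corrosive).
With pH 0.7 (≤ 1.5), the rust remover gel falls in Class 8.
Total Class 8: (two 644 mL containers = 1.288 L) + (one 46.5 fl oz container = 1376.4 mL) = 2664.4 mL.
That exceeds the Class 8 express courier limit of 2.5 L.

No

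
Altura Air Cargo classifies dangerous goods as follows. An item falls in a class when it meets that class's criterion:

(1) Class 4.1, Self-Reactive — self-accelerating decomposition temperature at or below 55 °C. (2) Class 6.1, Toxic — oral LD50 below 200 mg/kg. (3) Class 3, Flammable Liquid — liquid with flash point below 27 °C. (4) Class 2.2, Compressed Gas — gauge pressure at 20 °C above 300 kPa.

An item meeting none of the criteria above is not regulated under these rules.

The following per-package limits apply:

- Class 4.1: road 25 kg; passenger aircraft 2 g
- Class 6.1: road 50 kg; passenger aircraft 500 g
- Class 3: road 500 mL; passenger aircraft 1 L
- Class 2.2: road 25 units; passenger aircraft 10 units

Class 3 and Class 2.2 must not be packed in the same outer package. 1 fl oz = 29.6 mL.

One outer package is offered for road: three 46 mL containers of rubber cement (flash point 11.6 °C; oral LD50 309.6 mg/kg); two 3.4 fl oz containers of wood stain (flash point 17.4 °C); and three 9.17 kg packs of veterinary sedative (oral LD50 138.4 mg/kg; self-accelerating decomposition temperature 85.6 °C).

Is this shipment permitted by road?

Flash point 11.6 °C meets the Class 3 criterion (Flammable Liquid), so the rubber cement is Class 3.
The wood stain has flash point 17.4 °C, which is < 27 °C, so it is Class 3 (Flammable Liquid).
Veterinary sedative: oral LD50 138.4 mg/kg < 200 mg/kg → Class 6.1 (Toxic).
Class 3 net quantity: (three 46 mL containers = 138 mL) + (two 3.4 fl oz containers = 201.28 mL) = 339.28 mL.
339.28 mL ≤ 500 mL (road limit, Class 3) — within limit.
Class 6.1 quantity: three 9.17 kg packs = 27.51 kg.
That is within the Class 6.1 road limit of 50 kg.
The segregation rule (Class 3 with Class 2.2) does not apply to Class 3 with Class 6.1.
Every hazard class is within its road limit and no segregation rule is violated.

Yes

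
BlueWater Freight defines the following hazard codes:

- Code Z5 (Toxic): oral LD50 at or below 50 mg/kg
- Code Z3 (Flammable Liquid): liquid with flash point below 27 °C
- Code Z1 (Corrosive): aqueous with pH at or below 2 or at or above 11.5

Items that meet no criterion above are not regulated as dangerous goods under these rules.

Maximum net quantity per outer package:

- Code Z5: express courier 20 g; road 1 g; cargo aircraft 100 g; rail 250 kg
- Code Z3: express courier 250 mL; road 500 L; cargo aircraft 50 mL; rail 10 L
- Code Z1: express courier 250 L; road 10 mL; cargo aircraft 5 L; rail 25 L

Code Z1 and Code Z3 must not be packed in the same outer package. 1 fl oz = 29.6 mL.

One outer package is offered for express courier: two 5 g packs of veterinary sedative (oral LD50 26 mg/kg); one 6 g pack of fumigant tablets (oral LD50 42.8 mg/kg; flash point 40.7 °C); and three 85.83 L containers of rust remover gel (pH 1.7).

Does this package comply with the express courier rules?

No

Veterinary sedative: oral LD50 26 mg/kg ≤ 50 mg/kg → Code Z5 (Toxic).
Oral LD50 42.8 mg/kg meets the Code Z5 criterion (Toxic), so the fumigant tablets are Code Z5.
The rust remover gel has pH 1.7, which is ≤ 2, so it is Code Z1 (Corrosive).
Code Z5 net quantity: (two 5 g packs = 10 g) + 6 g = 16 g.
16 g ≤ 20 g (express courier limit, Code Z5) — within limit.
Code Z1 quantity: three 85.83 L containers = 257.49 L.
That exceeds the Code Z1 express courier limit of 250 L.
The segregation rule (Code Z1 with Code Z3) does not apply to Code Z5 with Code Z1.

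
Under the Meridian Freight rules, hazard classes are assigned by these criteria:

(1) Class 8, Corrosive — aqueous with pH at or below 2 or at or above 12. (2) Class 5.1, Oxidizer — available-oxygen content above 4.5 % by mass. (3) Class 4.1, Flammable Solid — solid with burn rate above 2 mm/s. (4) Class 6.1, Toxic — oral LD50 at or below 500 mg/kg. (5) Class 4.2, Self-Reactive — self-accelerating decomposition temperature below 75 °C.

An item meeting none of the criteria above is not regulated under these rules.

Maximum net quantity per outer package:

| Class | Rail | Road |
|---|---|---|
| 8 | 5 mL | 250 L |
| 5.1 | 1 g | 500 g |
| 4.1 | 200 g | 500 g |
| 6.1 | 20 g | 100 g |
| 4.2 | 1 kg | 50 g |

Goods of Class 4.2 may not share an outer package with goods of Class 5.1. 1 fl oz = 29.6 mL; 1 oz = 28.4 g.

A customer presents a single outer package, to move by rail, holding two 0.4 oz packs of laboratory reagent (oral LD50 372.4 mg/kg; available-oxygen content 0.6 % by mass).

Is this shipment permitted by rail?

No

With oral LD50 372.4 mg/kg (≤ 500 mg/kg), the laboratory reagent falls in Class 6.1.
Class 6.1 quantity: two 0.4 oz packs = 22.72 g.
That exceeds the Class 6.1 rail limit of 20 g.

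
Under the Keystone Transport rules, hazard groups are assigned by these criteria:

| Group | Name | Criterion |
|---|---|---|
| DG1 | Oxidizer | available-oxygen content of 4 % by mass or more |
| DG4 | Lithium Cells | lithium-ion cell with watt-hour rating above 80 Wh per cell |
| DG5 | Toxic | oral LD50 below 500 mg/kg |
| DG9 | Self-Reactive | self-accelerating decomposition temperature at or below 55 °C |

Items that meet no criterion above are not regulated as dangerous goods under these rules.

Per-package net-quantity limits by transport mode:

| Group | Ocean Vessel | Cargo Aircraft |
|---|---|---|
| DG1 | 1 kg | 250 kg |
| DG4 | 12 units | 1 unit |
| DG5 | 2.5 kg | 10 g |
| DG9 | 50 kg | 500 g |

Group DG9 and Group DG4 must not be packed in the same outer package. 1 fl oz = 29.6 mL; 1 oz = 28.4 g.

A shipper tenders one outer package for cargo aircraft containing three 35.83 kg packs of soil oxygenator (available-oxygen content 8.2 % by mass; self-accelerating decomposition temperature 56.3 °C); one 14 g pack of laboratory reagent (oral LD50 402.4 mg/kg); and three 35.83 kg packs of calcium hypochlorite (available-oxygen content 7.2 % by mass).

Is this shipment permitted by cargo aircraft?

No

Soil oxygenator: available-oxygen content 8.2 % by mass ≥ 4 % by mass → Group DG1 (Oxidizer).
Laboratory reagent: oral LD50 402.4 mg/kg < 500 mg/kg → Group DG5 (Toxic).
Available-oxygen content 7.2 % by mass meets the Group DG1 criterion (Oxidizer), so the calcium hypochlorite is Group DG1.
Total Group DG1: (three 35.83 kg packs = 107.49 kg) + (three 35.83 kg packs = 107.49 kg) = 214.98 kg.
That is within the Group DG1 cargo aircraft limit of 250 kg.
Group DG5 quantity: 14 g.
14 g > 10 g (cargo aircraft limit, Group DG5) — over the limit.
The segregation rule (Group DG9 with Group DG4) does not apply to Group DG1 with Group DG5.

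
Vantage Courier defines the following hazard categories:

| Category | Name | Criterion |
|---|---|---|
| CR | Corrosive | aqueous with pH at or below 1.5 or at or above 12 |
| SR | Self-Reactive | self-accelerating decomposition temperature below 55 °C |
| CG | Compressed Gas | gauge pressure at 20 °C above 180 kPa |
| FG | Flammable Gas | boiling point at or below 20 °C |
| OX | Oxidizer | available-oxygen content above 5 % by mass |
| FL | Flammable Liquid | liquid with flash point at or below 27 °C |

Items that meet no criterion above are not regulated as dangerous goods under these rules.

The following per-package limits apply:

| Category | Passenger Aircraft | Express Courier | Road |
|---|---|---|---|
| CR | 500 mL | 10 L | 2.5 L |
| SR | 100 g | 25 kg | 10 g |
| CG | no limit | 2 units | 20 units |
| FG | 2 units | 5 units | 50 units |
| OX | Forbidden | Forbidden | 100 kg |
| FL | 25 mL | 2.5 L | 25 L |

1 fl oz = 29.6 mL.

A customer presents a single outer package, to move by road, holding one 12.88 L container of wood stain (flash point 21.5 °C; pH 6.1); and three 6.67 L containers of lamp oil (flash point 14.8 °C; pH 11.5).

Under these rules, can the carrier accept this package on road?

No

With flash point 21.5 °C (≤ 27 °C), the wood stain falls in Category FL.
Lamp oil: flash point 14.8 °C ≤ 27 °C → Category FL (Flammable Liquid).
Total Category FL: 12.88 L + (three 6.67 L containers = 20.01 L) = 32.89 L.
32.89 L exceeds the road limit of 25 L for Category FL.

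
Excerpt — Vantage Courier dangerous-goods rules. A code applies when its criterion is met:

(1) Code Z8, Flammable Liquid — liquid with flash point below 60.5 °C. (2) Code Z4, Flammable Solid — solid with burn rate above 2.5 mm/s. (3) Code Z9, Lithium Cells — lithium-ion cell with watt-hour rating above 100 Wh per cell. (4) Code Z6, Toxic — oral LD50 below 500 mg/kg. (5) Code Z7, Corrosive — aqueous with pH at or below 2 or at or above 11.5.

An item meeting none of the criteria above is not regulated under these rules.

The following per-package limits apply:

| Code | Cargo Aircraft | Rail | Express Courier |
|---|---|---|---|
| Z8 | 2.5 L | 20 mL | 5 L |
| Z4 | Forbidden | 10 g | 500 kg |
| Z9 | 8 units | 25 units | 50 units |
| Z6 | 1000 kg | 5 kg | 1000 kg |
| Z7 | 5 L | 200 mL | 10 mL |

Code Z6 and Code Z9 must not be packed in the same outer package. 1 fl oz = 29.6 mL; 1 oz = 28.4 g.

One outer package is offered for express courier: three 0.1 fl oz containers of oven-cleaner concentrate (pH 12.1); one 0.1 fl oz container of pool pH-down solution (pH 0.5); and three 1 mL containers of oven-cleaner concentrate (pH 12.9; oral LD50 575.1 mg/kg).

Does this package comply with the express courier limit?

No

With pH 12.1 (≥ 11.5), the oven-cleaner concentrate falls in Code Z7.
Pool pH-down solution: pH 0.5 ≤ 2 → Code Z7 (Corrosive).
With pH 12.9 (≥ 11.5), the oven-cleaner concentrate falls in Code Z7.
Code Z7 net quantity: (three 0.1 fl oz containers = 8.88 mL) + (one 0.1 fl oz container = 2.96 mL) + (three 1 mL containers = 3 mL) = 14.84 mL.
14.84 mL exceeds the express courier limit of 10 mL for Code Z7.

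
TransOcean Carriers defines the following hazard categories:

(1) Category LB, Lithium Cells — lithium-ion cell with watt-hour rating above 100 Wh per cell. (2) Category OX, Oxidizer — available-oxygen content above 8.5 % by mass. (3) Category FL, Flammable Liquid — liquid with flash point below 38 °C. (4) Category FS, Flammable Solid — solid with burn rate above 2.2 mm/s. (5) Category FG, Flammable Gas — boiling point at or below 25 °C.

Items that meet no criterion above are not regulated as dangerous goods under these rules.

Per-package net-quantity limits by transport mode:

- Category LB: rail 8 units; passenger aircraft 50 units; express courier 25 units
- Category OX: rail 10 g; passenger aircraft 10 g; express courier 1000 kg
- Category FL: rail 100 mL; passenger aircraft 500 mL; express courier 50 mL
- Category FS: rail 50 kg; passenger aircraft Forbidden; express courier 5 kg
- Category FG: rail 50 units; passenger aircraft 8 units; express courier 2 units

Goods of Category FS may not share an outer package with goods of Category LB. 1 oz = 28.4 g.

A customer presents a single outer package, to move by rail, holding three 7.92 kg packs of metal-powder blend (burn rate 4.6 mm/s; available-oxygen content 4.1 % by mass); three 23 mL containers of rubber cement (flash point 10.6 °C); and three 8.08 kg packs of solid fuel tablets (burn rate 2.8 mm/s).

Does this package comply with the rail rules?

Yes

Metal-powder blend: burn rate 4.6 mm/s > 2.2 mm/s → Category FS (Flammable Solid).
Flash point 10.6 °C meets the Category FL criterion (Flammable Liquid), so the rubber cement is Category FL.
The solid fuel tablets have burn rate 2.8 mm/s, which is > 2.2 mm/s, so they are Category FS (Flammable Solid).
Total Category FS: (three 7.92 kg packs = 23.76 kg) + (three 8.08 kg packs = 24.24 kg) = 48 kg.
48 kg is within the rail limit of 50 kg for Category FS.
Category FL quantity: three 23 mL containers = 69 mL.
69 mL ≤ 100 mL (rail limit, Category FL) — within limit.
The segregation rule (Category FS with Category LB) does not apply to Category FS with Category FL.
Every hazard category is within its rail limit and no segregation rule is violated.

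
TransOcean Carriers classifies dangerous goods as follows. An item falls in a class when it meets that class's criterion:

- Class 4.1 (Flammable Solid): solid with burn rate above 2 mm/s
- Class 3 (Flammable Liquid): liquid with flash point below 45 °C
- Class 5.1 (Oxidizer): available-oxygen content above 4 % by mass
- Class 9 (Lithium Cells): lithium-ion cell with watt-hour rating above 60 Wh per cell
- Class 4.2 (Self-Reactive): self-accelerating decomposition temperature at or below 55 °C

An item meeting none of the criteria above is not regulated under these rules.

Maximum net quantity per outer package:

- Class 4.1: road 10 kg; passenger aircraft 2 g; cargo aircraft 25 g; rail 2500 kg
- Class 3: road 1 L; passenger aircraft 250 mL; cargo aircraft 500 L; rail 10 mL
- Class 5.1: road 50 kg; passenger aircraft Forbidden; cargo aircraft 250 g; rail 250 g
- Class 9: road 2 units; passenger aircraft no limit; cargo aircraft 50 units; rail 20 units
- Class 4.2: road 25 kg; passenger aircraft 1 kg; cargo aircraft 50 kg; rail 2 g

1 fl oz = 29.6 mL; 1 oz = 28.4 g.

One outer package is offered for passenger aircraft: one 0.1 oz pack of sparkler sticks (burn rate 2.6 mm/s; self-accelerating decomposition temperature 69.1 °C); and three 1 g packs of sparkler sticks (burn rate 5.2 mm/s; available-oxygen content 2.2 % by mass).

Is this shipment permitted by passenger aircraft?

With burn rate 2.6 mm/s (> 2 mm/s), the sparkler sticks fall in Class 4.1.
With burn rate 5.2 mm/s (> 2 mm/s), the sparkler sticks fall in Class 4.1.
Total Class 4.1: (one 0.1 oz pack = 2.84 g) + (three 1 g packs = 3 g) = 5.84 g.
5.84 g > 2 g (passenger aircraft limit, Class 4.1) — over the limit.

No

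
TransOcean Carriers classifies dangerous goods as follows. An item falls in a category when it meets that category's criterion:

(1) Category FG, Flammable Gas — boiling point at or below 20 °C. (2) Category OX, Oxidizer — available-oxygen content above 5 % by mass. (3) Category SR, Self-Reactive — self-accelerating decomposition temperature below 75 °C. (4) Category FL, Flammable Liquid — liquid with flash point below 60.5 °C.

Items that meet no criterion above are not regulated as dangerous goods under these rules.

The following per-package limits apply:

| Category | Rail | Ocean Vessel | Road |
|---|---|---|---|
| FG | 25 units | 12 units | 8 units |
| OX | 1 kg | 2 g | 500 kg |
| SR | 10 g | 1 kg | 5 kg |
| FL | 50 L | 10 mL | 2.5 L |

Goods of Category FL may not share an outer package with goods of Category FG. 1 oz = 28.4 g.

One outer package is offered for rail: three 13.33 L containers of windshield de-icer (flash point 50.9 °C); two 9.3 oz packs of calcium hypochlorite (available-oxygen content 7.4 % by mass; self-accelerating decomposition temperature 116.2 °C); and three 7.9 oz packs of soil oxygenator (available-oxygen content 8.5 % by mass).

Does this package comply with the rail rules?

Windshield de-icer: flash point 50.9 °C < 60.5 °C → Category FL (Flammable Liquid).
Available-oxygen content 7.4 % by mass meets the Category OX criterion (Oxidizer), so the calcium hypochlorite is Category OX.
The soil oxygenator has available-oxygen content 8.5 % by mass, which is > 5 % by mass, so it is Category OX (Oxidizer).
Category OX net quantity: (two 9.3 oz packs = 528.24 g) + (three 7.9 oz packs = 673.08 g) = 1201.32 g.
That exceeds the Category OX rail limit of 1 kg.
Category FL quantity: three 13.33 L containers = 39.99 L.
39.99 L ≤ 50 L (rail limit, Category FL) — within limit.
The segregation rule (Category FL with Category FG) does not apply to Category OX with Category FL.

No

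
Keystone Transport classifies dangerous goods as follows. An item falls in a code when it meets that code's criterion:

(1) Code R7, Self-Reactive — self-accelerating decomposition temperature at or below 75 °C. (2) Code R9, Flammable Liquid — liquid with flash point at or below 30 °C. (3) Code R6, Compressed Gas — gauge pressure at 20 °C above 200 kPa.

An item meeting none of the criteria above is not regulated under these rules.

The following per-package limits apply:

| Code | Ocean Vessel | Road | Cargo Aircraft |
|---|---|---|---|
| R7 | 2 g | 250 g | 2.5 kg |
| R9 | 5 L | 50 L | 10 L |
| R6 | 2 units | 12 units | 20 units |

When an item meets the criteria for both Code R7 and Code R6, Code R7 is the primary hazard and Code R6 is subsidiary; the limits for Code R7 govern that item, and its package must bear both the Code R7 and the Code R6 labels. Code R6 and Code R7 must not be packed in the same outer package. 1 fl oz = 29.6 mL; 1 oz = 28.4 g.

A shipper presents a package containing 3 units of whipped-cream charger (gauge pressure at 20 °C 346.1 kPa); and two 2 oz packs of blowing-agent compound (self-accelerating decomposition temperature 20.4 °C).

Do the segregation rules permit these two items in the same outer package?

Whipped-cream charger: gauge pressure at 20 °C 346.1 kPa > 200 kPa → Code R6 (Compressed Gas).
The blowing-agent compound has self-accelerating decomposition temperature 20.4 °C, which is ≤ 75 °C, so it is Code R7 (Self-Reactive).
Code R6 and Code R7 may not share an outer package.

No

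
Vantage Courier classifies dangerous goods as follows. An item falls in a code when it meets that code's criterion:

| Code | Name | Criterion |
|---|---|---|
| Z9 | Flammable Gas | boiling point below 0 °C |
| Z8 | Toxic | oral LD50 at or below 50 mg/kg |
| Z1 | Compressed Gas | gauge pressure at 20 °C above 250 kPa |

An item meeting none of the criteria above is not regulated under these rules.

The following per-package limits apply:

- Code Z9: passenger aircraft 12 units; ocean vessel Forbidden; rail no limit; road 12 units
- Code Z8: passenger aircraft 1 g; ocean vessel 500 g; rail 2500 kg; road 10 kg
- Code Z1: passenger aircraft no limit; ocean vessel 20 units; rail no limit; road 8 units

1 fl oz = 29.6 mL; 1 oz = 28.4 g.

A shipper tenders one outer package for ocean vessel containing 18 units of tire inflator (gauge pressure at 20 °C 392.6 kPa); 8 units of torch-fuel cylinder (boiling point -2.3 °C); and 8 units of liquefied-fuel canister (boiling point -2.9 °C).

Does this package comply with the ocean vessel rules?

No

With gauge pressure at 20 °C 392.6 kPa (> 250 kPa), the tire inflator falls in Code Z1.
With boiling point -2.3 °C (< 0 °C), the torch-fuel cylinder falls in Code Z9.
With boiling point -2.9 °C (< 0 °C), the liquefied-fuel canister falls in Code Z9.
Total Code Z9: 8 units + 8 units = 16 units.
By ocean vessel, Code Z9 is Forbidden regardless of quantity.
Code Z1 quantity: 18 units.
That is within the Code Z1 ocean vessel limit of 20 units.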